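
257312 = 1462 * 176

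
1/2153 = 1/2153=0.00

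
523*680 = 355640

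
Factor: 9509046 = 2^1*3^1*61^1*25981^1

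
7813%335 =108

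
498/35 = 498/35 = 14.23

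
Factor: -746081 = - 7^1*53^1*2011^1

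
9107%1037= 811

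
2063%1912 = 151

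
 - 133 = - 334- - 201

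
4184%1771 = 642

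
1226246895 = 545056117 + 681190778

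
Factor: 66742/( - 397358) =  -29^(  -  1) * 31^( - 1 )*151^1 = - 151/899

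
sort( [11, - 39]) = [ - 39,11]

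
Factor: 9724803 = 3^1* 11^1*61^1*4831^1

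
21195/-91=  - 21195/91=-232.91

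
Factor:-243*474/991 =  - 2^1*3^6*79^1*991^( - 1) = -  115182/991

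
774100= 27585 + 746515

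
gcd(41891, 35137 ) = 1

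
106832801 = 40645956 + 66186845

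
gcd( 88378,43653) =1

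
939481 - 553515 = 385966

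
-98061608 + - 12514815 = -110576423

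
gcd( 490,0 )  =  490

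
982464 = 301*3264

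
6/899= 6/899 = 0.01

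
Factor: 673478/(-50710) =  - 336739/25355 = -5^( - 1)*11^( - 1)*13^1*461^( - 1)  *25903^1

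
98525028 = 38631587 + 59893441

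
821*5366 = 4405486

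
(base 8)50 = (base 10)40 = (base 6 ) 104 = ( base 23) 1h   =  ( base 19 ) 22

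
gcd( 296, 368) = 8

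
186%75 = 36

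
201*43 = 8643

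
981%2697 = 981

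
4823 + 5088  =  9911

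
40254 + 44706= 84960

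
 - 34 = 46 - 80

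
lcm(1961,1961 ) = 1961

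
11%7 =4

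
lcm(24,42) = 168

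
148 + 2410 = 2558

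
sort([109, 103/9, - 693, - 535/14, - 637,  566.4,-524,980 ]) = [ - 693,-637, - 524,-535/14,  103/9, 109, 566.4 , 980]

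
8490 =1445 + 7045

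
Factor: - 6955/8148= - 2^(  -  2 )*3^(-1)*5^1*7^( - 1)*13^1 * 97^( - 1)*107^1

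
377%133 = 111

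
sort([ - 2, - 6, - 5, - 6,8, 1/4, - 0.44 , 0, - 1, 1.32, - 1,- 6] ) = [-6, - 6,  -  6, - 5, - 2, - 1, - 1, - 0.44,0,1/4, 1.32,  8 ]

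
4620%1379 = 483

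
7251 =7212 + 39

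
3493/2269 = 3493/2269=1.54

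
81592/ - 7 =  - 11656 + 0/1 = - 11656.00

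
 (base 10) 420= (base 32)d4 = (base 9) 516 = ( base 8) 644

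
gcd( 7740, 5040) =180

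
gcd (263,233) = 1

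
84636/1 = 84636 = 84636.00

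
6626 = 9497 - 2871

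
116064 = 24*4836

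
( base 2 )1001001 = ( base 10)73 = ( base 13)58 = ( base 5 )243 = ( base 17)45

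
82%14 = 12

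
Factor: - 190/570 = -1/3 = - 3^( - 1)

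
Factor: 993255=3^1*5^1 *23^1*2879^1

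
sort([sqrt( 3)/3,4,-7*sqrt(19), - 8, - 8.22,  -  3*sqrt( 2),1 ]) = [-7*sqrt(19), -8.22,  -  8, - 3*sqrt( 2), sqrt( 3) /3,1 , 4] 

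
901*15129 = 13631229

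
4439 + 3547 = 7986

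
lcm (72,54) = 216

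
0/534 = 0= 0.00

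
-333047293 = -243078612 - 89968681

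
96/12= 8 = 8.00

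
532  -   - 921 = 1453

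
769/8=96 + 1/8 = 96.12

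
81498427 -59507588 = 21990839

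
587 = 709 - 122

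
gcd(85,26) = 1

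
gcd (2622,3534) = 114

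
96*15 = 1440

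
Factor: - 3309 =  -3^1*1103^1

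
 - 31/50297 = -31/50297 = - 0.00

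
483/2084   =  483/2084=0.23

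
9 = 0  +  9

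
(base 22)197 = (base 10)689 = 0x2b1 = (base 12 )495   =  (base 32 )LH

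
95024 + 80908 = 175932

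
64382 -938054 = -873672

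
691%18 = 7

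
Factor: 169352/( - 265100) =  - 2^1*5^( - 2)*11^( - 1)*241^ (- 1)*21169^1 = -42338/66275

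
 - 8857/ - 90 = 8857/90 = 98.41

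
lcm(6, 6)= 6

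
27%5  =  2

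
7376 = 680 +6696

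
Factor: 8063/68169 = 11/93 = 3^( - 1 )*11^1*  31^( - 1) 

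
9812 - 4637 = 5175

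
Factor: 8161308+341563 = 8502871 = 13^1*654067^1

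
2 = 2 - 0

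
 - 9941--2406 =-7535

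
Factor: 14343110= 2^1*5^1*29^1 * 49459^1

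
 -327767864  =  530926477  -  858694341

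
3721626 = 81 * 45946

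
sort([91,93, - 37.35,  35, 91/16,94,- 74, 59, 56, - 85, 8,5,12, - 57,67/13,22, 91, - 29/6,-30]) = [ - 85, - 74, - 57 , - 37.35, - 30, - 29/6,5 , 67/13,91/16,8, 12, 22,  35, 56, 59,91,91,93,94 ]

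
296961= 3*98987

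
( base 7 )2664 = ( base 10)1026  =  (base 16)402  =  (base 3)1102000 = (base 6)4430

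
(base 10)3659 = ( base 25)5l9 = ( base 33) 3BT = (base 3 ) 12000112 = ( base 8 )7113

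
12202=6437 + 5765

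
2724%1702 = 1022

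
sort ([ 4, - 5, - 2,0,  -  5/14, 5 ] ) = [ -5, - 2 , - 5/14  ,  0,4 , 5 ]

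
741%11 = 4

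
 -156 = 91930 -92086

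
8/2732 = 2/683 = 0.00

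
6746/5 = 1349+1/5= 1349.20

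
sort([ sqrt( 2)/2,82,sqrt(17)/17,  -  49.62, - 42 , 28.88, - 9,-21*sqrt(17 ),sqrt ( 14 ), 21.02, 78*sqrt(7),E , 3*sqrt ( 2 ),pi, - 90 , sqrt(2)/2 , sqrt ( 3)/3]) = [ - 90, - 21*sqrt(17 ),-49.62, - 42,-9 , sqrt(17)/17  ,  sqrt(3 ) /3, sqrt(2)/2,sqrt( 2)/2, E,pi,sqrt(14 ),  3*sqrt(2 ), 21.02,28.88,82,78*sqrt(7)]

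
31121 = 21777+9344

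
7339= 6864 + 475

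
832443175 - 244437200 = 588005975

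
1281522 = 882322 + 399200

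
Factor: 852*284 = 2^4*3^1*71^2 = 241968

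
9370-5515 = 3855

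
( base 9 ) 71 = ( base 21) 31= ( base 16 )40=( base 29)26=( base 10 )64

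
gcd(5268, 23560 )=4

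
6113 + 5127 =11240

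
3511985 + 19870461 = 23382446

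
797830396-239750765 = 558079631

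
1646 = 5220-3574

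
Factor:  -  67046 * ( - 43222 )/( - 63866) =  - 2^1 * 7^1 *11^ (  -  1) * 2903^( - 1) * 4789^1*21611^1 = - 1448931106/31933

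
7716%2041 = 1593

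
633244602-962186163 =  - 328941561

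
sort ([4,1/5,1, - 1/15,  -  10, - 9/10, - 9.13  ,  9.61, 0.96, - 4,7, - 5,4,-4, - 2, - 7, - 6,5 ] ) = [  -  10, - 9.13, - 7, - 6, - 5, - 4,-4, - 2, - 9/10, - 1/15, 1/5,0.96, 1, 4 , 4 , 5, 7,9.61] 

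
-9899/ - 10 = 989+9/10 = 989.90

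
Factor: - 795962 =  - 2^1*397981^1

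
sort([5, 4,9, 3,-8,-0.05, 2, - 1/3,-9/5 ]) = [- 8, - 9/5, -1/3, - 0.05, 2  ,  3 , 4,5, 9]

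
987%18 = 15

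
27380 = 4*6845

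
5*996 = 4980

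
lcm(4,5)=20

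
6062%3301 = 2761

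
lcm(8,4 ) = 8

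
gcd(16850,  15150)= 50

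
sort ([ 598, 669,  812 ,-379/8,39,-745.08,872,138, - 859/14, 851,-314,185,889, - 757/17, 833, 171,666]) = [ - 745.08, - 314 ,- 859/14,-379/8,- 757/17,39,138,  171,185 , 598,666,669, 812, 833,851,872,889]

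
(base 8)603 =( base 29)da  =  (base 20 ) J7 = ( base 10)387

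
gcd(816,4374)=6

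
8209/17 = 8209/17  =  482.88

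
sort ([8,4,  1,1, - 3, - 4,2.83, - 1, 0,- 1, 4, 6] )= [ - 4 , - 3, - 1, - 1,0,1, 1, 2.83, 4,4,6,8]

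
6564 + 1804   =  8368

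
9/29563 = 9/29563 =0.00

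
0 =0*4581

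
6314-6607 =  -293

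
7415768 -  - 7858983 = 15274751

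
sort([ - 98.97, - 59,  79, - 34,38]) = [ - 98.97, - 59 , - 34, 38,79] 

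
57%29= 28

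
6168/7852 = 1542/1963 = 0.79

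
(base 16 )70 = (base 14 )80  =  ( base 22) 52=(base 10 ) 112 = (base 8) 160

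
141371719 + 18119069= 159490788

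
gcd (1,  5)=1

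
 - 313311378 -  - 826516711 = 513205333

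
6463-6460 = 3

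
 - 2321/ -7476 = 2321/7476= 0.31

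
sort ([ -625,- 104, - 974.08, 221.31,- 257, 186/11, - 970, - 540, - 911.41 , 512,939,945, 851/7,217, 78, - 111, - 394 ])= [ - 974.08, -970 ,- 911.41, - 625, - 540, - 394 ,- 257,- 111  ,- 104,  186/11,78, 851/7, 217,221.31,512,939 , 945]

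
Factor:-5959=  - 59^1*  101^1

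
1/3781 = 1/3781 =0.00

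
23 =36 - 13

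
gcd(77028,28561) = 1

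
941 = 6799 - 5858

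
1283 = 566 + 717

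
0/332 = 0 = 0.00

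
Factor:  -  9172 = -2^2 * 2293^1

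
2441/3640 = 2441/3640 = 0.67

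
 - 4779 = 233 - 5012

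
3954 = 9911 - 5957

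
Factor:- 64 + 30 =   -  34 = - 2^1*17^1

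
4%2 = 0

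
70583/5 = 14116 + 3/5 = 14116.60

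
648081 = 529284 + 118797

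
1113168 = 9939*112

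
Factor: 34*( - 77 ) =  - 2618  =  - 2^1*7^1*11^1*17^1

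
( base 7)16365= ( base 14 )19A5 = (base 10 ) 4653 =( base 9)6340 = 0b1001000101101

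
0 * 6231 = 0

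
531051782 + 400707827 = 931759609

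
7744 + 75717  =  83461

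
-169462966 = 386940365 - 556403331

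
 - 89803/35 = - 12829/5  =  - 2565.80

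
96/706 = 48/353 = 0.14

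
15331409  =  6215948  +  9115461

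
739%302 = 135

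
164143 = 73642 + 90501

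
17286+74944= 92230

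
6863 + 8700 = 15563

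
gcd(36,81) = 9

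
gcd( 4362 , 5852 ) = 2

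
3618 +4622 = 8240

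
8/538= 4/269 = 0.01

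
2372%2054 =318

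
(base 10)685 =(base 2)1010101101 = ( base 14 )36d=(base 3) 221101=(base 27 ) pa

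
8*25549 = 204392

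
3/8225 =3/8225 = 0.00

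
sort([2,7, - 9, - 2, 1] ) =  [ - 9,-2,1, 2, 7 ]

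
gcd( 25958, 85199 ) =1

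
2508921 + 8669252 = 11178173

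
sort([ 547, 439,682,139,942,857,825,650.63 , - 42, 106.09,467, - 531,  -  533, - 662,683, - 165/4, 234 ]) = [  -  662, - 533 , -531,  -  42 , -165/4 , 106.09 , 139, 234,439,  467 , 547, 650.63,682, 683,825 , 857,  942]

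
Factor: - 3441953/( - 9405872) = 2^( - 4 )*7^( - 1) * 137^ (-1 )*613^( - 1 ) *3441953^1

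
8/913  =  8/913 = 0.01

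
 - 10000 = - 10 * 1000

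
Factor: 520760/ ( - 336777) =- 2^3* 3^ ( - 1) * 5^1*7^ (-2 ) * 29^( - 1 )*47^1 * 79^( - 1)*277^1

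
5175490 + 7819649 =12995139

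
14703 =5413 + 9290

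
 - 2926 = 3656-6582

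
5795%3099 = 2696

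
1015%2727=1015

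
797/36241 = 797/36241= 0.02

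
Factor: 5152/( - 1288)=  - 4 = - 2^2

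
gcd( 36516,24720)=12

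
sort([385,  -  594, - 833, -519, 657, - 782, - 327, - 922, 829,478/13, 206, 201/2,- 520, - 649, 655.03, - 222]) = [-922, - 833, - 782,-649, - 594, - 520,-519,- 327, - 222, 478/13, 201/2,206 , 385, 655.03 , 657, 829] 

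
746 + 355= 1101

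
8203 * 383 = 3141749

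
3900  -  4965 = -1065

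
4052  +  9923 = 13975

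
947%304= 35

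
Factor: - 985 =-5^1*197^1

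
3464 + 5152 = 8616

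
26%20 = 6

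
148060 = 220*673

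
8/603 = 8/603 = 0.01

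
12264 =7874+4390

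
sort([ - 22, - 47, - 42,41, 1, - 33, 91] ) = [ - 47, - 42,-33,  -  22,1, 41,  91]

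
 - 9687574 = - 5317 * 1822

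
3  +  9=12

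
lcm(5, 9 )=45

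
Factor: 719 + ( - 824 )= - 105= - 3^1*5^1 *7^1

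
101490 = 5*20298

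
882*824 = 726768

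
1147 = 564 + 583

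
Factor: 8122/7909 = 2^1*11^( - 1)*31^1 * 131^1*719^( - 1) 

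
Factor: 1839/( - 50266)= - 2^(  -  1)*3^1 * 41^( - 1 ) = - 3/82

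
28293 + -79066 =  - 50773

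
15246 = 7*2178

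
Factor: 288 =2^5*3^2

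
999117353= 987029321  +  12088032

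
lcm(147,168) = 1176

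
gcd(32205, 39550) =565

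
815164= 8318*98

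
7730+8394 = 16124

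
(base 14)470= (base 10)882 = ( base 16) 372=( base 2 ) 1101110010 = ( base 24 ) 1ci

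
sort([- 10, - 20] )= [ -20, - 10 ]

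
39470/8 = 4933  +  3/4  =  4933.75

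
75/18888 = 25/6296  =  0.00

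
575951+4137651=4713602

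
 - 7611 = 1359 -8970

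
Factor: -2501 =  - 41^1*61^1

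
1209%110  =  109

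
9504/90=105 + 3/5=105.60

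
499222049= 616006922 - 116784873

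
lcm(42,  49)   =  294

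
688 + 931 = 1619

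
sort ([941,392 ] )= [ 392, 941]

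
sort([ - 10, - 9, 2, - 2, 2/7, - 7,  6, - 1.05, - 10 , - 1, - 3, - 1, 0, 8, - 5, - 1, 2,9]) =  [ - 10, - 10, - 9 ,- 7,-5, - 3, - 2 ,-1.05, - 1,-1, - 1,  0,2/7,2,2,  6, 8,9 ] 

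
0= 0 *181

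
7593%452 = 361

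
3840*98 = 376320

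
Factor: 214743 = 3^1*47^1 * 1523^1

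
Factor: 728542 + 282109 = 1010651= 821^1 * 1231^1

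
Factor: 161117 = 11^1*97^1*151^1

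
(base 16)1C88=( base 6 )53452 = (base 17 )184b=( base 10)7304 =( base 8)16210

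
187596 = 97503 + 90093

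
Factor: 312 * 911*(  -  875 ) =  - 248703000 = - 2^3*3^1 * 5^3 * 7^1*13^1 * 911^1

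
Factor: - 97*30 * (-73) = 2^1*3^1 * 5^1*73^1*97^1 = 212430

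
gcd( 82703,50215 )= 1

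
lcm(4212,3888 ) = 50544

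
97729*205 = 20034445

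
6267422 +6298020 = 12565442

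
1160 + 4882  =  6042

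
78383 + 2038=80421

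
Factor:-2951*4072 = - 12016472 = - 2^3*13^1*227^1*509^1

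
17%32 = 17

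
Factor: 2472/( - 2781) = -8/9 = -2^3 * 3^ (-2)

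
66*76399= 5042334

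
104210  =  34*3065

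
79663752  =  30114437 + 49549315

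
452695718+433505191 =886200909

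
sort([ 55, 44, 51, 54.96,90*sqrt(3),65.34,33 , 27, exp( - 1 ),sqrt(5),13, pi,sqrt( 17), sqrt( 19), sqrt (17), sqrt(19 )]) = [ exp(-1 ),sqrt(5),pi, sqrt ( 17 ),sqrt ( 17 ), sqrt(19), sqrt ( 19), 13, 27,33, 44, 51,54.96,55, 65.34 , 90*sqrt(3 )]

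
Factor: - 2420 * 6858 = -16596360 = -2^3*3^3*5^1 * 11^2*127^1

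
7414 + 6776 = 14190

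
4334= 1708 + 2626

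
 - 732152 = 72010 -804162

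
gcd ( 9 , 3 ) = 3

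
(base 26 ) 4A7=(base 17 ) a4d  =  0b101110011011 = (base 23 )5e4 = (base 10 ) 2971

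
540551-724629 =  - 184078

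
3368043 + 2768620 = 6136663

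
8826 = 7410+1416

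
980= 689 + 291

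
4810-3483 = 1327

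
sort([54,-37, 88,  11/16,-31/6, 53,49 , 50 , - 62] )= [-62,- 37,  -  31/6, 11/16, 49, 50, 53, 54, 88]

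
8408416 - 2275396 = 6133020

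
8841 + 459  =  9300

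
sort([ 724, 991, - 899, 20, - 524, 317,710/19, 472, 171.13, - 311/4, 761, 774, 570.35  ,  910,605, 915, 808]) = [ - 899, - 524, - 311/4 , 20, 710/19, 171.13,317,472,  570.35,605, 724, 761, 774, 808,910, 915, 991 ] 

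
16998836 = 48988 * 347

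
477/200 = 2 + 77/200 = 2.38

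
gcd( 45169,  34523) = 1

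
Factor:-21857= - 11^1 *1987^1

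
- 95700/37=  - 95700/37 =- 2586.49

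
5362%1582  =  616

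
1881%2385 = 1881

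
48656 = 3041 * 16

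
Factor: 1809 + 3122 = 4931^1 = 4931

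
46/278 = 23/139 = 0.17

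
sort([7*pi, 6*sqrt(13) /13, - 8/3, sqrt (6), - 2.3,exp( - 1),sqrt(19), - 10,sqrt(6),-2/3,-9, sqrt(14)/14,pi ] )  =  [ - 10, - 9 , - 8/3, - 2.3, - 2/3 , sqrt(14 ) /14, exp ( - 1 ),6*sqrt ( 13)/13,sqrt(6), sqrt( 6) , pi, sqrt(19), 7* pi]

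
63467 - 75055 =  - 11588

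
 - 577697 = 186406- 764103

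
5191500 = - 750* ( - 6922 ) 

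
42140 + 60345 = 102485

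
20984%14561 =6423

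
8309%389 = 140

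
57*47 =2679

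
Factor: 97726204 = 2^2*24431551^1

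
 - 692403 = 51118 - 743521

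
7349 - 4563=2786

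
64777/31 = 64777/31 = 2089.58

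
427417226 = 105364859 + 322052367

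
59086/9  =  6565 + 1/9 = 6565.11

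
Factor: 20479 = 20479^1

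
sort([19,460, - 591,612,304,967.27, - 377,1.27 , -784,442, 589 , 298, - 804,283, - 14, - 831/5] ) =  [-804, - 784,-591,-377,-831/5, - 14,1.27,19,283,298,304,442,460,589,612 , 967.27]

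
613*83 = 50879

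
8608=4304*2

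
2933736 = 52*56418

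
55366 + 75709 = 131075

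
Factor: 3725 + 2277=6002  =  2^1*3001^1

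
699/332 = 699/332= 2.11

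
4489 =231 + 4258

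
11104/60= 185  +  1/15 =185.07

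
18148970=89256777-71107807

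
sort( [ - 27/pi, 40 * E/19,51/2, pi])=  [ - 27/pi,pi, 40*E/19, 51/2 ] 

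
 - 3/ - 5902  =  3/5902=0.00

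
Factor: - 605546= - 2^1*67^1 * 4519^1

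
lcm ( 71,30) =2130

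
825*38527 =31784775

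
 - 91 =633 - 724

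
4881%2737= 2144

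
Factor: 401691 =3^1*257^1*521^1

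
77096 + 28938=106034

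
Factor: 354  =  2^1 * 3^1 * 59^1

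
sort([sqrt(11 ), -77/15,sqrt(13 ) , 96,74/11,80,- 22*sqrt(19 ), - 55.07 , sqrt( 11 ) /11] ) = [ - 22*sqrt (19), - 55.07 ,-77/15,  sqrt(11)/11, sqrt( 11),  sqrt(13 ), 74/11, 80 , 96]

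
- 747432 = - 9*83048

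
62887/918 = 68 + 463/918  =  68.50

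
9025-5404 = 3621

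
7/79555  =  1/11365 = 0.00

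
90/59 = 90/59 = 1.53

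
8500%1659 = 205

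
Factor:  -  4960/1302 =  - 2^4 *3^(-1)*5^1 * 7^(-1) = -80/21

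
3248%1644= 1604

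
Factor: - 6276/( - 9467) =2^2*3^1  *  523^1*9467^ ( - 1 )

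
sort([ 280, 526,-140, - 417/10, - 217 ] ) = [-217,-140,-417/10, 280, 526] 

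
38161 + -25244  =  12917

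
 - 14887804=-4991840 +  - 9895964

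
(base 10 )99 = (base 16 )63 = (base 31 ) 36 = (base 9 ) 120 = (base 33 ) 30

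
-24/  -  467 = 24/467= 0.05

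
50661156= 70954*714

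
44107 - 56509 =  -12402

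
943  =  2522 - 1579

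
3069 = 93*33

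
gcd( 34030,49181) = 1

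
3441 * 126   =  433566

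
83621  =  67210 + 16411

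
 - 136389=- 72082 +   -  64307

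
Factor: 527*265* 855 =119405025 =3^2*5^2*17^1 * 19^1*31^1 * 53^1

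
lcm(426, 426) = 426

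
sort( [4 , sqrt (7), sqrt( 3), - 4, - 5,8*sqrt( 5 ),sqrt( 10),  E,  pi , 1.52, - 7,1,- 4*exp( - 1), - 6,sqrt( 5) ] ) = [-7,-6,  -  5 ,-4 , - 4*exp(  -  1), 1,1.52, sqrt (3 ), sqrt( 5 ), sqrt( 7), E,pi,sqrt(10 ) , 4, 8 * sqrt(5 ) ]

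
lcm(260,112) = 7280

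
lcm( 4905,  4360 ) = 39240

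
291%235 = 56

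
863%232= 167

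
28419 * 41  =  1165179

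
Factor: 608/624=2^1*3^(-1 )*13^( - 1)*19^1= 38/39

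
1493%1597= 1493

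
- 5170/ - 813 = 6 + 292/813 = 6.36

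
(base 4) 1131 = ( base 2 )1011101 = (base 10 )93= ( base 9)113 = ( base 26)3f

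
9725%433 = 199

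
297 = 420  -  123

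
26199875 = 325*80615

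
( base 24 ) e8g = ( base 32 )82g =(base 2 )10000001010000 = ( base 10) 8272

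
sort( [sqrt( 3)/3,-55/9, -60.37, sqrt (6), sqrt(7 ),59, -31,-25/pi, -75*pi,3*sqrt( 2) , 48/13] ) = [-75*pi, - 60.37,-31, -25/pi, - 55/9, sqrt(3)/3,sqrt(6), sqrt ( 7), 48/13,3 * sqrt( 2), 59 ] 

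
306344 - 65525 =240819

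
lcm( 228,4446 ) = 8892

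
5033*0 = 0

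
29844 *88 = 2626272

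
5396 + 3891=9287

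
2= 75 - 73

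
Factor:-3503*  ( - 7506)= 26293518 = 2^1*3^3*31^1* 113^1*139^1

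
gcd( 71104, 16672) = 32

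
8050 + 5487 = 13537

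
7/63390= 7/63390 = 0.00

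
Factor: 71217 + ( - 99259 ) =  - 2^1*7^1*2003^1= -28042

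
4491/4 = 4491/4 = 1122.75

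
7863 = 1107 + 6756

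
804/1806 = 134/301 = 0.45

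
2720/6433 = 2720/6433 =0.42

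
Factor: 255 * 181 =3^1*5^1*17^1*181^1 = 46155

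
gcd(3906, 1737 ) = 9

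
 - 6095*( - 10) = 60950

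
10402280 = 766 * 13580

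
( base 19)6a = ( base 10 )124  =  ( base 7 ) 235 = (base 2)1111100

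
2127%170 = 87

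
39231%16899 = 5433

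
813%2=1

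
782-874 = -92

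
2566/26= 98+9/13  =  98.69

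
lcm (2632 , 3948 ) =7896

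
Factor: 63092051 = 11^1*43^1*133387^1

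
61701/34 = 1814 + 25/34 = 1814.74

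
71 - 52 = 19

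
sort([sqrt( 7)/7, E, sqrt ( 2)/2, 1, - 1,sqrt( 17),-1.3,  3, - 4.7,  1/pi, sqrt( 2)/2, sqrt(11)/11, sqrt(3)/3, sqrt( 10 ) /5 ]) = [ - 4.7, - 1.3, - 1,sqrt(11 )/11, 1/pi , sqrt(7)/7, sqrt( 3)/3,sqrt(10) /5,sqrt (2)/2, sqrt(2)/2, 1, E, 3, sqrt (17)]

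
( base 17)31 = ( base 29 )1n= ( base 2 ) 110100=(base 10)52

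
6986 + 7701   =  14687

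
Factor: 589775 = 5^2*31^1*761^1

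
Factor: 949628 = 2^2*199^1*1193^1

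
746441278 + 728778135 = 1475219413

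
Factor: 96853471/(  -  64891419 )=-3^( - 1)*11^1*13^1*17^1*241^(-1 )*39841^1*89753^(-1)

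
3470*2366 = 8210020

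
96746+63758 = 160504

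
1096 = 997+99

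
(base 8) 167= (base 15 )7e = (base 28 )47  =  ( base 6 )315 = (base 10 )119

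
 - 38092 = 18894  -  56986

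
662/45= 662/45  =  14.71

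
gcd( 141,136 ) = 1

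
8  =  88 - 80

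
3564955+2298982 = 5863937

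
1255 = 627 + 628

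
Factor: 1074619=7^3*13^1*241^1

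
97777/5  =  97777/5 =19555.40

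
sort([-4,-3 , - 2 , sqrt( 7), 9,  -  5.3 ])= [-5.3, - 4,- 3, - 2,  sqrt( 7),9]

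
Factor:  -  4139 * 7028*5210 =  - 151553127320 = - 2^3*5^1 *7^1 * 251^1*521^1*4139^1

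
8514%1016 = 386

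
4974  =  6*829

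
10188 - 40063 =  - 29875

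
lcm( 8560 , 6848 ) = 34240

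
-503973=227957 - 731930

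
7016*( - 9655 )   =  -67739480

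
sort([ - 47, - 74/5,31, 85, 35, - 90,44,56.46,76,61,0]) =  [ - 90, - 47,-74/5,0,  31,35  ,  44,56.46,61,76, 85]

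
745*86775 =64647375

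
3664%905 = 44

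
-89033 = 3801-92834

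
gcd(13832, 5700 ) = 76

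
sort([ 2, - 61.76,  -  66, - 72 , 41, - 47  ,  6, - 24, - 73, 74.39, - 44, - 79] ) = [ - 79, - 73,-72, - 66, - 61.76, - 47, - 44, - 24, 2,6,41, 74.39] 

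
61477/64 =960 + 37/64 =960.58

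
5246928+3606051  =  8852979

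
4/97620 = 1/24405 = 0.00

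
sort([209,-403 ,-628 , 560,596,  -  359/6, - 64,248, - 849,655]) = [ - 849, - 628, -403, - 64, - 359/6,209,248,560,596,655 ]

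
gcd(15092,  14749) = 343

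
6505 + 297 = 6802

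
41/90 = 41/90 = 0.46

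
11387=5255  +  6132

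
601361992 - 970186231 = - 368824239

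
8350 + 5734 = 14084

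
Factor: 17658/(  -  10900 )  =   - 81/50  =  - 2^( -1)*3^4*5^ ( - 2) 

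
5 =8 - 3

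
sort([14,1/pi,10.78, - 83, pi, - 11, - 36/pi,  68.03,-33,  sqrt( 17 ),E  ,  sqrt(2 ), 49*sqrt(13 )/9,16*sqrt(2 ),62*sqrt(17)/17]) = [ - 83,- 33,-36/pi,-11,1/pi, sqrt(2 ), E,pi,sqrt( 17 ),  10.78, 14,62 * sqrt(17)/17,49  *  sqrt(13 ) /9, 16*sqrt(2),68.03] 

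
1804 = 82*22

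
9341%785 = 706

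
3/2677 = 3/2677 = 0.00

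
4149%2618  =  1531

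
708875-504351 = 204524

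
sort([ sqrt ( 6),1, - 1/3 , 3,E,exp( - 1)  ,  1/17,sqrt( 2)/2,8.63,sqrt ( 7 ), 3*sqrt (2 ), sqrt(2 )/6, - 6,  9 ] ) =[ - 6, - 1/3,1/17,sqrt( 2 ) /6,exp( - 1), sqrt(2 )/2, 1,sqrt(6 ), sqrt(7 ),  E,3, 3 * sqrt(2) , 8.63,9]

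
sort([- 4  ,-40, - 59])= [ -59, - 40, - 4 ] 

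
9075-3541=5534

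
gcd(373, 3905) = 1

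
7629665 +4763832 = 12393497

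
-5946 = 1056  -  7002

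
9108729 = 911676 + 8197053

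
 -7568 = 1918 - 9486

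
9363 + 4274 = 13637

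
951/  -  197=  -  5 + 34/197 = - 4.83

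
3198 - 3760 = -562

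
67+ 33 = 100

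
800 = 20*40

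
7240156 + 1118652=8358808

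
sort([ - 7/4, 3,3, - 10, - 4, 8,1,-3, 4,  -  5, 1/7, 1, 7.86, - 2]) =[-10,  -  5,- 4 , - 3, - 2,-7/4, 1/7, 1, 1 , 3, 3,4, 7.86, 8]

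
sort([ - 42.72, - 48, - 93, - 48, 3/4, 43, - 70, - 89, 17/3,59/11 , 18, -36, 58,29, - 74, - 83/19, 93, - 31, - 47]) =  [-93 , - 89, - 74, -70, - 48, - 48, - 47, - 42.72, - 36, - 31, - 83/19,3/4, 59/11,17/3, 18,29,43 , 58,93]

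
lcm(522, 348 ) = 1044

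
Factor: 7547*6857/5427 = 3^(-4)*67^( - 1)*6857^1*7547^1= 51749779/5427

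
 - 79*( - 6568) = 518872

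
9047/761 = 9047/761=11.89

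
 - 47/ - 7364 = 47/7364 =0.01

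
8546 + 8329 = 16875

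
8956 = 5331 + 3625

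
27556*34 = 936904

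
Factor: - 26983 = -11^2* 223^1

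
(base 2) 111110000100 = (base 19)b01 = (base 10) 3972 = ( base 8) 7604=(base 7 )14403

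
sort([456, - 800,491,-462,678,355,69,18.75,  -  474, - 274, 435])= [ -800, -474, - 462, - 274,18.75,69,355,435,456,491,678 ]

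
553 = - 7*( - 79)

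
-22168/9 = - 22168/9 =-  2463.11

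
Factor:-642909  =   - 3^1  *  31^2*223^1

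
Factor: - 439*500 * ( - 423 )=92848500 = 2^2*3^2*5^3 * 47^1*439^1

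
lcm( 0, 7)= 0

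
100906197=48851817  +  52054380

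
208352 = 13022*16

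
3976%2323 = 1653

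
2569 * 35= 89915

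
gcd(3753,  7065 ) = 9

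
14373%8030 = 6343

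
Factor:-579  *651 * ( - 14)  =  5277006 = 2^1*3^2*7^2*31^1*193^1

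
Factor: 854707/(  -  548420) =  - 2^( - 2)*5^( - 1 )*7^2*17^( - 1)*1613^( - 1)*17443^1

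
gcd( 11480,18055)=5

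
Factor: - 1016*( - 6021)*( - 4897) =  - 29956594392 = - 2^3*3^3*59^1*83^1*127^1*223^1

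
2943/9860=2943/9860 = 0.30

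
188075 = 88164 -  - 99911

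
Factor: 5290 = 2^1*5^1*23^2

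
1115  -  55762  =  - 54647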